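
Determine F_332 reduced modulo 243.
222

Matrix identity: Q^n = [[F_(n+1), F_n], [F_n, F_(n-1)]] with Q = [[1,1],[1,0]].
n = 332 = 101001100₂. Square-and-multiply, entries mod 243:
Q^1 = [[1,1],[1,0]]
Q^2 = (Q^1)² = [[2,1],[1,1]]
Q^5 = (Q^2)²·Q = [[8,5],[5,3]]
Q^10 = (Q^5)² = [[89,55],[55,34]]
Q^20 = (Q^10)² = [[11,204],[204,50]]
Q^41 = (Q^20)²·Q = [[235,184],[184,51]]
Q^83 = (Q^41)²·Q = [[36,143],[143,136]]
Q^166 = (Q^83)² = [[118,53],[53,65]]
Q^332 = (Q^166)² = [[209,222],[222,230]]
F_332 mod 243 = Q^332[0][1] = 222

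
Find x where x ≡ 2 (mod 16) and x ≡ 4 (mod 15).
34

Using Chinese Remainder Theorem:
M = 16 × 15 = 240
M1 = 15, M2 = 16
y1 = 15^(-1) mod 16 = 15
y2 = 16^(-1) mod 15 = 1
x = (2×15×15 + 4×16×1) mod 240 = 34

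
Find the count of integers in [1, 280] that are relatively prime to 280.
96

280 = 2^3 × 5 × 7
φ(n) = n × ∏(1 - 1/p) for each prime p dividing n
φ(280) = 280 × (1 - 1/2) × (1 - 1/5) × (1 - 1/7) = 96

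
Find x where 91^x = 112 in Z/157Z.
51

Baby-step giant-step with step n = ⌈√157⌉ = 13.
Baby steps 91^j mod 157 (j:value) for j=0..12: 0:1, 1:91, 2:117, 3:128, 4:30, 5:61, 6:56, 7:72, 8:115, 9:103, 10:110, 11:119, 12:153.
Giant-step multiplier: 91^(-13) ≡ 91^(156-13) = 91^143 ≡ 135 (mod 157).
Giant steps γ_i = 112·135^i mod 157: γ_0=112, γ_1=48, γ_2=43, γ_3=153 (in table at j=12).
x = i·n + j = 3·13 + 12 = 51.
Check: 91^51 ≡ 112 (mod 157).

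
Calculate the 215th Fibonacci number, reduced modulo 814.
159

Matrix identity: Q^n = [[F_(n+1), F_n], [F_n, F_(n-1)]] with Q = [[1,1],[1,0]].
n = 215 = 11010111₂. Square-and-multiply, entries mod 814:
Q^1 = [[1,1],[1,0]]
Q^3 = (Q^1)²·Q = [[3,2],[2,1]]
Q^6 = (Q^3)² = [[13,8],[8,5]]
Q^13 = (Q^6)²·Q = [[377,233],[233,144]]
Q^26 = (Q^13)² = [[244,107],[107,137]]
Q^53 = (Q^26)²·Q = [[234,167],[167,67]]
Q^107 = (Q^53)²·Q = [[230,431],[431,613]]
Q^215 = (Q^107)²·Q = [[448,159],[159,289]]
F_215 mod 814 = Q^215[0][1] = 159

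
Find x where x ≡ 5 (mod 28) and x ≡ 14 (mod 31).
789

Using Chinese Remainder Theorem:
M = 28 × 31 = 868
M1 = 31, M2 = 28
y1 = 31^(-1) mod 28 = 19
y2 = 28^(-1) mod 31 = 10
x = (5×31×19 + 14×28×10) mod 868 = 789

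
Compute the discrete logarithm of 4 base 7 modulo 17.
4

Baby-step giant-step with step n = ⌈√17⌉ = 5.
Baby steps 7^j mod 17 (j:value) for j=0..4: 0:1, 1:7, 2:15, 3:3, 4:4.
h = 4 is already in the table at j=4, so x = 4.
Check: 7^4 ≡ 4 (mod 17).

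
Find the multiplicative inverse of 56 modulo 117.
23

gcd(56, 117) = 1, so the inverse exists.
Extended Euclidean algorithm on (117, 56):
117 = 2 × 56 + 5  ⟹  5 = (1)·117 + (-2)·56
56 = 11 × 5 + 1  ⟹  1 = (-11)·117 + (23)·56
So (23)·56 ≡ 1 (mod 117), i.e. 56^(-1) ≡ 23 (mod 117).
Check: 56 × 23 = 1288 ≡ 1 (mod 117)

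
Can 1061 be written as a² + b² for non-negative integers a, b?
10² + 31² (a=10, b=31)

Factorization: 1061 = 1061
By Fermat: n is sum of two squares iff every prime p ≡ 3 (mod 4) appears to even power.
All primes ≡ 3 (mod 4) appear to even power.
Search a = 0, 1, 2, … for 1061 - a² a perfect square: first hit at a = 10: 1061 - 100 = 961 = 31².
1061 = 10² + 31² = 100 + 961 ✓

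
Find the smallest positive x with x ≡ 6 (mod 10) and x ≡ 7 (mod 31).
286

Using Chinese Remainder Theorem:
M = 10 × 31 = 310
M1 = 31, M2 = 10
y1 = 31^(-1) mod 10 = 1
y2 = 10^(-1) mod 31 = 28
x = (6×31×1 + 7×10×28) mod 310 = 286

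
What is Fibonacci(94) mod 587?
223

Matrix identity: Q^n = [[F_(n+1), F_n], [F_n, F_(n-1)]] with Q = [[1,1],[1,0]].
n = 94 = 1011110₂. Square-and-multiply, entries mod 587:
Q^1 = [[1,1],[1,0]]
Q^2 = (Q^1)² = [[2,1],[1,1]]
Q^5 = (Q^2)²·Q = [[8,5],[5,3]]
Q^11 = (Q^5)²·Q = [[144,89],[89,55]]
Q^23 = (Q^11)²·Q = [[582,481],[481,101]]
Q^47 = (Q^23)²·Q = [[498,108],[108,390]]
Q^94 = (Q^47)² = [[214,223],[223,578]]
F_94 mod 587 = Q^94[0][1] = 223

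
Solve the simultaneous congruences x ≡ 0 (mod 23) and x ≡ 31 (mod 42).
115

Using Chinese Remainder Theorem:
M = 23 × 42 = 966
M1 = 42, M2 = 23
y1 = 42^(-1) mod 23 = 17
y2 = 23^(-1) mod 42 = 11
x = (0×42×17 + 31×23×11) mod 966 = 115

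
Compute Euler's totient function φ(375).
200

375 = 3 × 5^3
φ(n) = n × ∏(1 - 1/p) for each prime p dividing n
φ(375) = 375 × (1 - 1/3) × (1 - 1/5) = 200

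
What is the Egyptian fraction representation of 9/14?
1/2 + 1/7

Greedy algorithm:
9/14: ceiling(14/9) = 2, use 1/2
1/7: ceiling(7/1) = 7, use 1/7
Result: 9/14 = 1/2 + 1/7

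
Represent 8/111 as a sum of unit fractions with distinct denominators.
1/14 + 1/1554

Greedy algorithm:
8/111: ceiling(111/8) = 14, use 1/14
1/1554: ceiling(1554/1) = 1554, use 1/1554
Result: 8/111 = 1/14 + 1/1554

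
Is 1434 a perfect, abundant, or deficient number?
abundant

Proper divisors of 1434: sum = 1 + 2 + 3 + 6 + 239 + 478 + 717 = 1446
Since 1446 > 1434, 1434 is abundant.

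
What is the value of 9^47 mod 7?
4

Repeated squaring. Binary of 47 = 101111.
9^1 ≡ 2 (mod 7); 9^2 ≡ 4 (mod 7); 9^4 ≡ 2 (mod 7); 9^8 ≡ 4 (mod 7); 9^16 ≡ 2 (mod 7); 9^32 ≡ 4 (mod 7)
9^47 = 9^1 × 9^2 × 9^4 × 9^8 × 9^32 ≡ 4 (mod 7)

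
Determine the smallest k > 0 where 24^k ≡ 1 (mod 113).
112

113 is prime, so ord(24) divides φ(113) = 112.
Divisors of 112: 1, 2, 4, 7, 8, 14, 16, 28, 56, 112.
Repeated squaring: 24^1 ≡ 24, 24^2 ≡ 11, 24^4 ≡ 8, 24^8 ≡ 64, 24^16 ≡ 28, 24^32 ≡ 106, 24^64 ≡ 49 (mod 113).
Test 24^d mod 113 for each divisor d in increasing order:
24^1 ≡ 24
24^2 ≡ 11
24^4 ≡ 8
24^7 = 24^4·24^2·24^1 ≡ 78
24^8 ≡ 64
24^14 = 24^8·24^4·24^2 ≡ 95
24^16 ≡ 28
24^28 = 24^16·24^8·24^4 ≡ 98
24^56 = 24^32·24^16·24^8 ≡ 112
24^112 = 24^64·24^32·24^16 ≡ 1  ← first divisor giving 1
The order is 112.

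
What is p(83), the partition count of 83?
23338469

p(n) counts ways to write n as a sum of positive integers (order ignored).
Euler's pentagonal recurrence: p(k) = p(k-1) + p(k-2) - p(k-5) - p(k-7) + p(k-12) + p(k-15) - ... (offsets j(3j∓1)/2, signs ++--, p(0)=1, p(<0)=0).
DP table for k = 0..82: p(0)=1, p(1)=1, p(2)=2, p(3)=3, p(4)=5, p(5)=7, p(6)=11, p(7)=15, p(8)=22, p(9)=30, p(10)=42, p(11)=56, p(12)=77, p(13)=101, p(14)=135, p(15)=176, p(16)=231, p(17)=297, p(18)=385, p(19)=490, p(20)=627, p(21)=792, p(22)=1002, p(23)=1255, p(24)=1575, p(25)=1958, p(26)=2436, p(27)=3010, p(28)=3718, p(29)=4565, p(30)=5604, p(31)=6842, p(32)=8349, p(33)=10143, p(34)=12310, p(35)=14883, p(36)=17977, p(37)=21637, p(38)=26015, p(39)=31185, p(40)=37338, p(41)=44583, p(42)=53174, p(43)=63261, p(44)=75175, p(45)=89134, p(46)=105558, p(47)=124754, p(48)=147273, p(49)=173525, p(50)=204226, p(51)=239943, p(52)=281589, p(53)=329931, p(54)=386155, p(55)=451276, p(56)=526823, p(57)=614154, p(58)=715220, p(59)=831820, p(60)=966467, p(61)=1121505, p(62)=1300156, p(63)=1505499, p(64)=1741630, p(65)=2012558, p(66)=2323520, p(67)=2679689, p(68)=3087735, p(69)=3554345, p(70)=4087968, p(71)=4697205, p(72)=5392783, p(73)=6185689, p(74)=7089500, p(75)=8118264, p(76)=9289091, p(77)=10619863, p(78)=12132164, p(79)=13848650, p(80)=15796476, p(81)=18004327, p(82)=20506255.
Final step: p(83) = p(82) + p(81) - p(78) - p(76) + p(71) + p(68) - p(61) - p(57) + p(48) + p(43) - p(32) - p(26) + p(13) + p(6)
= 20506255 + 18004327 - 12132164 - 9289091 + 4697205 + 3087735 - 1121505 - 614154 + 147273 + 63261 - 8349 - 2436 + 101 + 11
= 23338469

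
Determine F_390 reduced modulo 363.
209

Matrix identity: Q^n = [[F_(n+1), F_n], [F_n, F_(n-1)]] with Q = [[1,1],[1,0]].
n = 390 = 110000110₂. Square-and-multiply, entries mod 363:
Q^1 = [[1,1],[1,0]]
Q^3 = (Q^1)²·Q = [[3,2],[2,1]]
Q^6 = (Q^3)² = [[13,8],[8,5]]
Q^12 = (Q^6)² = [[233,144],[144,89]]
Q^24 = (Q^12)² = [[247,267],[267,343]]
Q^48 = (Q^24)² = [[166,351],[351,178]]
Q^97 = (Q^48)²·Q = [[340,112],[112,228]]
Q^195 = (Q^97)²·Q = [[96,5],[5,91]]
Q^390 = (Q^195)² = [[166,209],[209,320]]
F_390 mod 363 = Q^390[0][1] = 209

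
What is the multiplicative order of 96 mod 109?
108

109 is prime, so ord(96) divides φ(109) = 108.
Divisors of 108: 1, 2, 3, 4, 6, 9, 12, 18, 27, 36, 54, 108.
Repeated squaring: 96^1 ≡ 96, 96^2 ≡ 60, 96^4 ≡ 3, 96^8 ≡ 9, 96^16 ≡ 81, 96^32 ≡ 21, 96^64 ≡ 5 (mod 109).
Test 96^d mod 109 for each divisor d in increasing order:
96^1 ≡ 96
96^2 ≡ 60
96^3 = 96^2·96^1 ≡ 92
96^4 ≡ 3
96^6 = 96^4·96^2 ≡ 71
96^9 = 96^8·96^1 ≡ 101
96^12 = 96^8·96^4 ≡ 27
96^18 = 96^16·96^2 ≡ 64
96^27 = 96^16·96^8·96^2·96^1 ≡ 33
96^36 = 96^32·96^4 ≡ 63
96^54 = 96^32·96^16·96^4·96^2 ≡ 108
96^108 = 96^64·96^32·96^8·96^4 ≡ 1  ← first divisor giving 1
The order is 108.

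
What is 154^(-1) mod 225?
19

gcd(154, 225) = 1, so the inverse exists.
Extended Euclidean algorithm on (225, 154):
225 = 1 × 154 + 71  ⟹  71 = (1)·225 + (-1)·154
154 = 2 × 71 + 12  ⟹  12 = (-2)·225 + (3)·154
71 = 5 × 12 + 11  ⟹  11 = (11)·225 + (-16)·154
12 = 1 × 11 + 1  ⟹  1 = (-13)·225 + (19)·154
So (19)·154 ≡ 1 (mod 225), i.e. 154^(-1) ≡ 19 (mod 225).
Check: 154 × 19 = 2926 ≡ 1 (mod 225)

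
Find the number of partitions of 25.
1958

p(n) counts ways to write n as a sum of positive integers (order ignored).
Euler's pentagonal recurrence: p(k) = p(k-1) + p(k-2) - p(k-5) - p(k-7) + p(k-12) + p(k-15) - ... (offsets j(3j∓1)/2, signs ++--, p(0)=1, p(<0)=0).
DP table for k = 0..24: p(0)=1, p(1)=1, p(2)=2, p(3)=3, p(4)=5, p(5)=7, p(6)=11, p(7)=15, p(8)=22, p(9)=30, p(10)=42, p(11)=56, p(12)=77, p(13)=101, p(14)=135, p(15)=176, p(16)=231, p(17)=297, p(18)=385, p(19)=490, p(20)=627, p(21)=792, p(22)=1002, p(23)=1255, p(24)=1575.
Final step: p(25) = p(24) + p(23) - p(20) - p(18) + p(13) + p(10) - p(3)
= 1575 + 1255 - 627 - 385 + 101 + 42 - 3
= 1958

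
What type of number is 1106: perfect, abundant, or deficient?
deficient

Proper divisors of 1106: sum = 1 + 2 + 7 + 14 + 79 + 158 + 553 = 814
Since 814 < 1106, 1106 is deficient.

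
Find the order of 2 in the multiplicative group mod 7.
3

7 is prime, so ord(2) divides φ(7) = 6.
Divisors of 6: 1, 2, 3, 6.
Repeated squaring: 2^1 ≡ 2, 2^2 ≡ 4, 2^4 ≡ 2 (mod 7).
Test 2^d mod 7 for each divisor d in increasing order:
2^1 ≡ 2
2^2 ≡ 4
2^3 = 2^2·2^1 ≡ 1  ← first divisor giving 1
The order is 3.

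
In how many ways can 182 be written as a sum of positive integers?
819876908323

p(n) counts ways to write n as a sum of positive integers (order ignored).
Euler's pentagonal recurrence: p(k) = p(k-1) + p(k-2) - p(k-5) - p(k-7) + p(k-12) + p(k-15) - ... (offsets j(3j∓1)/2, signs ++--, p(0)=1, p(<0)=0).
DP table for k = 0..181: p(0)=1, p(1)=1, p(2)=2, p(3)=3, p(4)=5, p(5)=7, p(6)=11, p(7)=15, p(8)=22, p(9)=30, p(10)=42, p(11)=56, p(12)=77, p(13)=101, p(14)=135, p(15)=176, p(16)=231, p(17)=297, p(18)=385, p(19)=490, p(20)=627, p(21)=792, p(22)=1002, p(23)=1255, p(24)=1575, p(25)=1958, p(26)=2436, p(27)=3010, p(28)=3718, p(29)=4565, p(30)=5604, p(31)=6842, p(32)=8349, p(33)=10143, p(34)=12310, p(35)=14883, p(36)=17977, p(37)=21637, p(38)=26015, p(39)=31185, p(40)=37338, p(41)=44583, p(42)=53174, p(43)=63261, p(44)=75175, p(45)=89134, p(46)=105558, p(47)=124754, p(48)=147273, p(49)=173525, p(50)=204226, p(51)=239943, p(52)=281589, p(53)=329931, p(54)=386155, p(55)=451276, p(56)=526823, p(57)=614154, p(58)=715220, p(59)=831820, p(60)=966467, p(61)=1121505, p(62)=1300156, p(63)=1505499, p(64)=1741630, p(65)=2012558, p(66)=2323520, p(67)=2679689, p(68)=3087735, p(69)=3554345, p(70)=4087968, p(71)=4697205, p(72)=5392783, p(73)=6185689, p(74)=7089500, p(75)=8118264, p(76)=9289091, p(77)=10619863, p(78)=12132164, p(79)=13848650, p(80)=15796476, p(81)=18004327, p(82)=20506255, p(83)=23338469, p(84)=26543660, p(85)=30167357, p(86)=34262962, p(87)=38887673, p(88)=44108109, p(89)=49995925, p(90)=56634173, p(91)=64112359, p(92)=72533807, p(93)=82010177, p(94)=92669720, p(95)=104651419, p(96)=118114304, p(97)=133230930, p(98)=150198136, p(99)=169229875, p(100)=190569292, p(101)=214481126, p(102)=241265379, p(103)=271248950, p(104)=304801365, p(105)=342325709, p(106)=384276336, p(107)=431149389, p(108)=483502844, p(109)=541946240, p(110)=607163746, p(111)=679903203, p(112)=761002156, p(113)=851376628, p(114)=952050665, p(115)=1064144451, p(116)=1188908248, p(117)=1327710076, p(118)=1482074143, p(119)=1653668665, p(120)=1844349560, p(121)=2056148051, p(122)=2291320912, p(123)=2552338241, p(124)=2841940500, p(125)=3163127352, p(126)=3519222692, p(127)=3913864295, p(128)=4351078600, p(129)=4835271870, p(130)=5371315400, p(131)=5964539504, p(132)=6620830889, p(133)=7346629512, p(134)=8149040695, p(135)=9035836076, p(136)=10015581680, p(137)=11097645016, p(138)=12292341831, p(139)=13610949895, p(140)=15065878135, p(141)=16670689208, p(142)=18440293320, p(143)=20390982757, p(144)=22540654445, p(145)=24908858009, p(146)=27517052599, p(147)=30388671978, p(148)=33549419497, p(149)=37027355200, p(150)=40853235313, p(151)=45060624582, p(152)=49686288421, p(153)=54770336324, p(154)=60356673280, p(155)=66493182097, p(156)=73232243759, p(157)=80630964769, p(158)=88751778802, p(159)=97662728555, p(160)=107438159466, p(161)=118159068427, p(162)=129913904637, p(163)=142798995930, p(164)=156919475295, p(165)=172389800255, p(166)=189334822579, p(167)=207890420102, p(168)=228204732751, p(169)=250438925115, p(170)=274768617130, p(171)=301384802048, p(172)=330495499613, p(173)=362326859895, p(174)=397125074750, p(175)=435157697830, p(176)=476715857290, p(177)=522115831195, p(178)=571701605655, p(179)=625846753120, p(180)=684957390936, p(181)=749474411781.
Final step: p(182) = p(181) + p(180) - p(177) - p(175) + p(170) + p(167) - p(160) - p(156) + p(147) + p(142) - p(131) - p(125) + p(112) + p(105) - p(90) - p(82) + p(65) + p(56) - p(37) - p(27) + p(6)
= 749474411781 + 684957390936 - 522115831195 - 435157697830 + 274768617130 + 207890420102 - 107438159466 - 73232243759 + 30388671978 + 18440293320 - 5964539504 - 3163127352 + 761002156 + 342325709 - 56634173 - 20506255 + 2012558 + 526823 - 21637 - 3010 + 11
= 819876908323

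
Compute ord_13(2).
12

13 is prime, so ord(2) divides φ(13) = 12.
Divisors of 12: 1, 2, 3, 4, 6, 12.
Repeated squaring: 2^1 ≡ 2, 2^2 ≡ 4, 2^4 ≡ 3, 2^8 ≡ 9 (mod 13).
Test 2^d mod 13 for each divisor d in increasing order:
2^1 ≡ 2
2^2 ≡ 4
2^3 = 2^2·2^1 ≡ 8
2^4 ≡ 3
2^6 = 2^4·2^2 ≡ 12
2^12 = 2^8·2^4 ≡ 1  ← first divisor giving 1
The order is 12.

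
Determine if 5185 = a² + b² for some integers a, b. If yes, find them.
1² + 72² (a=1, b=72)

Factorization: 5185 = 5 × 17 × 61
By Fermat: n is sum of two squares iff every prime p ≡ 3 (mod 4) appears to even power.
All primes ≡ 3 (mod 4) appear to even power.
Search a = 0, 1, 2, … for 5185 - a² a perfect square: first hit at a = 1: 5185 - 1 = 5184 = 72².
5185 = 1² + 72² = 1 + 5184 ✓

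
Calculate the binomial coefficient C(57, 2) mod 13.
10

Using Lucas' theorem:
Write n=57 and k=2 in base 13:
n in base 13: [4, 5]
k in base 13: [0, 2]
C(57,2) mod 13 = ∏ C(n_i, k_i) mod 13
Digit binomials (mod 13): C(4,0) = 1; C(5,2) = 10
Product: 1 × 10 = 10 ≡ 10 (mod 13)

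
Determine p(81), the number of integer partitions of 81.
18004327

p(n) counts ways to write n as a sum of positive integers (order ignored).
Euler's pentagonal recurrence: p(k) = p(k-1) + p(k-2) - p(k-5) - p(k-7) + p(k-12) + p(k-15) - ... (offsets j(3j∓1)/2, signs ++--, p(0)=1, p(<0)=0).
DP table for k = 0..80: p(0)=1, p(1)=1, p(2)=2, p(3)=3, p(4)=5, p(5)=7, p(6)=11, p(7)=15, p(8)=22, p(9)=30, p(10)=42, p(11)=56, p(12)=77, p(13)=101, p(14)=135, p(15)=176, p(16)=231, p(17)=297, p(18)=385, p(19)=490, p(20)=627, p(21)=792, p(22)=1002, p(23)=1255, p(24)=1575, p(25)=1958, p(26)=2436, p(27)=3010, p(28)=3718, p(29)=4565, p(30)=5604, p(31)=6842, p(32)=8349, p(33)=10143, p(34)=12310, p(35)=14883, p(36)=17977, p(37)=21637, p(38)=26015, p(39)=31185, p(40)=37338, p(41)=44583, p(42)=53174, p(43)=63261, p(44)=75175, p(45)=89134, p(46)=105558, p(47)=124754, p(48)=147273, p(49)=173525, p(50)=204226, p(51)=239943, p(52)=281589, p(53)=329931, p(54)=386155, p(55)=451276, p(56)=526823, p(57)=614154, p(58)=715220, p(59)=831820, p(60)=966467, p(61)=1121505, p(62)=1300156, p(63)=1505499, p(64)=1741630, p(65)=2012558, p(66)=2323520, p(67)=2679689, p(68)=3087735, p(69)=3554345, p(70)=4087968, p(71)=4697205, p(72)=5392783, p(73)=6185689, p(74)=7089500, p(75)=8118264, p(76)=9289091, p(77)=10619863, p(78)=12132164, p(79)=13848650, p(80)=15796476.
Final step: p(81) = p(80) + p(79) - p(76) - p(74) + p(69) + p(66) - p(59) - p(55) + p(46) + p(41) - p(30) - p(24) + p(11) + p(4)
= 15796476 + 13848650 - 9289091 - 7089500 + 3554345 + 2323520 - 831820 - 451276 + 105558 + 44583 - 5604 - 1575 + 56 + 5
= 18004327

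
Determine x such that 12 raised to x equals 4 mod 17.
12

Baby-step giant-step with step n = ⌈√17⌉ = 5.
Baby steps 12^j mod 17 (j:value) for j=0..4: 0:1, 1:12, 2:8, 3:11, 4:13.
Giant-step multiplier: 12^(-5) ≡ 12^(16-5) = 12^11 ≡ 6 (mod 17).
Giant steps γ_i = 4·6^i mod 17: γ_0=4, γ_1=7, γ_2=8 (in table at j=2).
x = i·n + j = 2·5 + 2 = 12.
Check: 12^12 ≡ 4 (mod 17).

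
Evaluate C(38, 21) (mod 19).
0

Using Lucas' theorem:
Write n=38 and k=21 in base 19:
n in base 19: [2, 0]
k in base 19: [1, 2]
C(38,21) mod 19 = ∏ C(n_i, k_i) mod 19
Digit binomials (mod 19): C(2,1) = 2; C(0,2) = 0 (k_i > n_i)
Product: 2 × 0 = 0 ≡ 0 (mod 19)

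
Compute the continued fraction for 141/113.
[1; 4, 28]

Euclidean algorithm steps:
141 = 1 × 113 + 28
113 = 4 × 28 + 1
28 = 28 × 1 + 0
Continued fraction: [1; 4, 28]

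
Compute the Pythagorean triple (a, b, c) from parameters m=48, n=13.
(2135, 1248, 2473)

Euclid's formula: a = m² - n², b = 2mn, c = m² + n²
m = 48, n = 13
a = 48² - 13² = 2304 - 169 = 2135
b = 2 × 48 × 13 = 1248
c = 48² + 13² = 2304 + 169 = 2473
Verification: 2135² + 1248² = 4558225 + 1557504 = 6115729 = 2473² ✓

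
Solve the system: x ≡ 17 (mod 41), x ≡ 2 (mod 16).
386

Using Chinese Remainder Theorem:
M = 41 × 16 = 656
M1 = 16, M2 = 41
y1 = 16^(-1) mod 41 = 18
y2 = 41^(-1) mod 16 = 9
x = (17×16×18 + 2×41×9) mod 656 = 386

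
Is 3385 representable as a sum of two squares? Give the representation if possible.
24² + 53² (a=24, b=53)

Factorization: 3385 = 5 × 677
By Fermat: n is sum of two squares iff every prime p ≡ 3 (mod 4) appears to even power.
All primes ≡ 3 (mod 4) appear to even power.
Search a = 0, 1, 2, … for 3385 - a² a perfect square: first hit at a = 24: 3385 - 576 = 2809 = 53².
3385 = 24² + 53² = 576 + 2809 ✓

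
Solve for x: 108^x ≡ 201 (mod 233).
180

Baby-step giant-step with step n = ⌈√233⌉ = 16.
Baby steps 108^j mod 233 (j:value) for j=0..15: 0:1, 1:108, 2:14, 3:114, 4:196, 5:198, 6:181, 7:209, 8:204, 9:130, 10:60, 11:189, 12:141, 13:83, 14:110, 15:230.
Giant-step multiplier: 108^(-16) ≡ 108^(232-16) = 108^216 ≡ 64 (mod 233).
Giant steps γ_i = 201·64^i mod 233: γ_0=201, γ_1=49, γ_2=107, γ_3=91, γ_4=232, γ_5=169, γ_6=98, γ_7=214, γ_8=182, γ_9=231, γ_10=105, γ_11=196 (in table at j=4).
x = i·n + j = 11·16 + 4 = 180.
Check: 108^180 ≡ 201 (mod 233).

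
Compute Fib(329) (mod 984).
157

Matrix identity: Q^n = [[F_(n+1), F_n], [F_n, F_(n-1)]] with Q = [[1,1],[1,0]].
n = 329 = 101001001₂. Square-and-multiply, entries mod 984:
Q^1 = [[1,1],[1,0]]
Q^2 = (Q^1)² = [[2,1],[1,1]]
Q^5 = (Q^2)²·Q = [[8,5],[5,3]]
Q^10 = (Q^5)² = [[89,55],[55,34]]
Q^20 = (Q^10)² = [[122,861],[861,245]]
Q^41 = (Q^20)²·Q = [[616,493],[493,123]]
Q^82 = (Q^41)² = [[617,247],[247,370]]
Q^164 = (Q^82)² = [[866,741],[741,125]]
Q^329 = (Q^164)²·Q = [[424,157],[157,267]]
F_329 mod 984 = Q^329[0][1] = 157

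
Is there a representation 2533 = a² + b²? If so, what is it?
18² + 47² (a=18, b=47)

Factorization: 2533 = 17 × 149
By Fermat: n is sum of two squares iff every prime p ≡ 3 (mod 4) appears to even power.
All primes ≡ 3 (mod 4) appear to even power.
Search a = 0, 1, 2, … for 2533 - a² a perfect square: first hit at a = 18: 2533 - 324 = 2209 = 47².
2533 = 18² + 47² = 324 + 2209 ✓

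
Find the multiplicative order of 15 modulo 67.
11

67 is prime, so ord(15) divides φ(67) = 66.
Divisors of 66: 1, 2, 3, 6, 11, 22, 33, 66.
Repeated squaring: 15^1 ≡ 15, 15^2 ≡ 24, 15^4 ≡ 40, 15^8 ≡ 59, 15^16 ≡ 64, 15^32 ≡ 9, 15^64 ≡ 14 (mod 67).
Test 15^d mod 67 for each divisor d in increasing order:
15^1 ≡ 15
15^2 ≡ 24
15^3 = 15^2·15^1 ≡ 25
15^6 = 15^4·15^2 ≡ 22
15^11 = 15^8·15^2·15^1 ≡ 1  ← first divisor giving 1
The order is 11.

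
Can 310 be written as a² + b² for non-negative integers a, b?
Not possible

Factorization: 310 = 2 × 5 × 31
By Fermat: n is sum of two squares iff every prime p ≡ 3 (mod 4) appears to even power.
Prime(s) ≡ 3 (mod 4) with odd exponent: [(31, 1)]
Therefore 310 cannot be expressed as a² + b².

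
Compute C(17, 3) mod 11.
9

Using Lucas' theorem:
Write n=17 and k=3 in base 11:
n in base 11: [1, 6]
k in base 11: [0, 3]
C(17,3) mod 11 = ∏ C(n_i, k_i) mod 11
Digit binomials (mod 11): C(1,0) = 1; C(6,3) = 20 ≡ 9
Product: 1 × 9 = 9 ≡ 9 (mod 11)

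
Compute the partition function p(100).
190569292

p(n) counts ways to write n as a sum of positive integers (order ignored).
Euler's pentagonal recurrence: p(k) = p(k-1) + p(k-2) - p(k-5) - p(k-7) + p(k-12) + p(k-15) - ... (offsets j(3j∓1)/2, signs ++--, p(0)=1, p(<0)=0).
DP table for k = 0..99: p(0)=1, p(1)=1, p(2)=2, p(3)=3, p(4)=5, p(5)=7, p(6)=11, p(7)=15, p(8)=22, p(9)=30, p(10)=42, p(11)=56, p(12)=77, p(13)=101, p(14)=135, p(15)=176, p(16)=231, p(17)=297, p(18)=385, p(19)=490, p(20)=627, p(21)=792, p(22)=1002, p(23)=1255, p(24)=1575, p(25)=1958, p(26)=2436, p(27)=3010, p(28)=3718, p(29)=4565, p(30)=5604, p(31)=6842, p(32)=8349, p(33)=10143, p(34)=12310, p(35)=14883, p(36)=17977, p(37)=21637, p(38)=26015, p(39)=31185, p(40)=37338, p(41)=44583, p(42)=53174, p(43)=63261, p(44)=75175, p(45)=89134, p(46)=105558, p(47)=124754, p(48)=147273, p(49)=173525, p(50)=204226, p(51)=239943, p(52)=281589, p(53)=329931, p(54)=386155, p(55)=451276, p(56)=526823, p(57)=614154, p(58)=715220, p(59)=831820, p(60)=966467, p(61)=1121505, p(62)=1300156, p(63)=1505499, p(64)=1741630, p(65)=2012558, p(66)=2323520, p(67)=2679689, p(68)=3087735, p(69)=3554345, p(70)=4087968, p(71)=4697205, p(72)=5392783, p(73)=6185689, p(74)=7089500, p(75)=8118264, p(76)=9289091, p(77)=10619863, p(78)=12132164, p(79)=13848650, p(80)=15796476, p(81)=18004327, p(82)=20506255, p(83)=23338469, p(84)=26543660, p(85)=30167357, p(86)=34262962, p(87)=38887673, p(88)=44108109, p(89)=49995925, p(90)=56634173, p(91)=64112359, p(92)=72533807, p(93)=82010177, p(94)=92669720, p(95)=104651419, p(96)=118114304, p(97)=133230930, p(98)=150198136, p(99)=169229875.
Final step: p(100) = p(99) + p(98) - p(95) - p(93) + p(88) + p(85) - p(78) - p(74) + p(65) + p(60) - p(49) - p(43) + p(30) + p(23) - p(8) - p(0)
= 169229875 + 150198136 - 104651419 - 82010177 + 44108109 + 30167357 - 12132164 - 7089500 + 2012558 + 966467 - 173525 - 63261 + 5604 + 1255 - 22 - 1
= 190569292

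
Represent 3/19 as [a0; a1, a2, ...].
[0; 6, 3]

Euclidean algorithm steps:
3 = 0 × 19 + 3
19 = 6 × 3 + 1
3 = 3 × 1 + 0
Continued fraction: [0; 6, 3]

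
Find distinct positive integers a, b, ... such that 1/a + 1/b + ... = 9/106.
1/12 + 1/636

Greedy algorithm:
9/106: ceiling(106/9) = 12, use 1/12
1/636: ceiling(636/1) = 636, use 1/636
Result: 9/106 = 1/12 + 1/636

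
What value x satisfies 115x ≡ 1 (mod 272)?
123

gcd(115, 272) = 1, so the inverse exists.
Extended Euclidean algorithm on (272, 115):
272 = 2 × 115 + 42  ⟹  42 = (1)·272 + (-2)·115
115 = 2 × 42 + 31  ⟹  31 = (-2)·272 + (5)·115
42 = 1 × 31 + 11  ⟹  11 = (3)·272 + (-7)·115
31 = 2 × 11 + 9  ⟹  9 = (-8)·272 + (19)·115
11 = 1 × 9 + 2  ⟹  2 = (11)·272 + (-26)·115
9 = 4 × 2 + 1  ⟹  1 = (-52)·272 + (123)·115
So (123)·115 ≡ 1 (mod 272), i.e. 115^(-1) ≡ 123 (mod 272).
Check: 115 × 123 = 14145 ≡ 1 (mod 272)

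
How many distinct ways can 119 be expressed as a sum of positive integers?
1653668665

p(n) counts ways to write n as a sum of positive integers (order ignored).
Euler's pentagonal recurrence: p(k) = p(k-1) + p(k-2) - p(k-5) - p(k-7) + p(k-12) + p(k-15) - ... (offsets j(3j∓1)/2, signs ++--, p(0)=1, p(<0)=0).
DP table for k = 0..118: p(0)=1, p(1)=1, p(2)=2, p(3)=3, p(4)=5, p(5)=7, p(6)=11, p(7)=15, p(8)=22, p(9)=30, p(10)=42, p(11)=56, p(12)=77, p(13)=101, p(14)=135, p(15)=176, p(16)=231, p(17)=297, p(18)=385, p(19)=490, p(20)=627, p(21)=792, p(22)=1002, p(23)=1255, p(24)=1575, p(25)=1958, p(26)=2436, p(27)=3010, p(28)=3718, p(29)=4565, p(30)=5604, p(31)=6842, p(32)=8349, p(33)=10143, p(34)=12310, p(35)=14883, p(36)=17977, p(37)=21637, p(38)=26015, p(39)=31185, p(40)=37338, p(41)=44583, p(42)=53174, p(43)=63261, p(44)=75175, p(45)=89134, p(46)=105558, p(47)=124754, p(48)=147273, p(49)=173525, p(50)=204226, p(51)=239943, p(52)=281589, p(53)=329931, p(54)=386155, p(55)=451276, p(56)=526823, p(57)=614154, p(58)=715220, p(59)=831820, p(60)=966467, p(61)=1121505, p(62)=1300156, p(63)=1505499, p(64)=1741630, p(65)=2012558, p(66)=2323520, p(67)=2679689, p(68)=3087735, p(69)=3554345, p(70)=4087968, p(71)=4697205, p(72)=5392783, p(73)=6185689, p(74)=7089500, p(75)=8118264, p(76)=9289091, p(77)=10619863, p(78)=12132164, p(79)=13848650, p(80)=15796476, p(81)=18004327, p(82)=20506255, p(83)=23338469, p(84)=26543660, p(85)=30167357, p(86)=34262962, p(87)=38887673, p(88)=44108109, p(89)=49995925, p(90)=56634173, p(91)=64112359, p(92)=72533807, p(93)=82010177, p(94)=92669720, p(95)=104651419, p(96)=118114304, p(97)=133230930, p(98)=150198136, p(99)=169229875, p(100)=190569292, p(101)=214481126, p(102)=241265379, p(103)=271248950, p(104)=304801365, p(105)=342325709, p(106)=384276336, p(107)=431149389, p(108)=483502844, p(109)=541946240, p(110)=607163746, p(111)=679903203, p(112)=761002156, p(113)=851376628, p(114)=952050665, p(115)=1064144451, p(116)=1188908248, p(117)=1327710076, p(118)=1482074143.
Final step: p(119) = p(118) + p(117) - p(114) - p(112) + p(107) + p(104) - p(97) - p(93) + p(84) + p(79) - p(68) - p(62) + p(49) + p(42) - p(27) - p(19) + p(2)
= 1482074143 + 1327710076 - 952050665 - 761002156 + 431149389 + 304801365 - 133230930 - 82010177 + 26543660 + 13848650 - 3087735 - 1300156 + 173525 + 53174 - 3010 - 490 + 2
= 1653668665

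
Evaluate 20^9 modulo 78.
8

Repeated squaring. Binary of 9 = 1001.
20^1 ≡ 20 (mod 78); 20^2 ≡ 10 (mod 78); 20^4 ≡ 22 (mod 78); 20^8 ≡ 16 (mod 78)
20^9 = 20^1 × 20^8 ≡ 8 (mod 78)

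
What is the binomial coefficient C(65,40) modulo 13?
0

Using Lucas' theorem:
Write n=65 and k=40 in base 13:
n in base 13: [5, 0]
k in base 13: [3, 1]
C(65,40) mod 13 = ∏ C(n_i, k_i) mod 13
Digit binomials (mod 13): C(5,3) = 10; C(0,1) = 0 (k_i > n_i)
Product: 10 × 0 = 0 ≡ 0 (mod 13)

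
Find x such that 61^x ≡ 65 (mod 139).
60

Baby-step giant-step with step n = ⌈√139⌉ = 12.
Baby steps 61^j mod 139 (j:value) for j=0..11: 0:1, 1:61, 2:107, 3:133, 4:51, 5:53, 6:36, 7:111, 8:99, 9:62, 10:29, 11:101.
Giant-step multiplier: 61^(-12) ≡ 61^(138-12) = 61^126 ≡ 34 (mod 139).
Giant steps γ_i = 65·34^i mod 139: γ_0=65, γ_1=125, γ_2=80, γ_3=79, γ_4=45, γ_5=1 (in table at j=0).
x = i·n + j = 5·12 + 0 = 60.
Check: 61^60 ≡ 65 (mod 139).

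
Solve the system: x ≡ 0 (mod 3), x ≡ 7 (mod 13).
33

Using Chinese Remainder Theorem:
M = 3 × 13 = 39
M1 = 13, M2 = 3
y1 = 13^(-1) mod 3 = 1
y2 = 3^(-1) mod 13 = 9
x = (0×13×1 + 7×3×9) mod 39 = 33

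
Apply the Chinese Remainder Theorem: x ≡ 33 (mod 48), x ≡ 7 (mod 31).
1185

Using Chinese Remainder Theorem:
M = 48 × 31 = 1488
M1 = 31, M2 = 48
y1 = 31^(-1) mod 48 = 31
y2 = 48^(-1) mod 31 = 11
x = (33×31×31 + 7×48×11) mod 1488 = 1185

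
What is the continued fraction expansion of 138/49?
[2; 1, 4, 2, 4]

Euclidean algorithm steps:
138 = 2 × 49 + 40
49 = 1 × 40 + 9
40 = 4 × 9 + 4
9 = 2 × 4 + 1
4 = 4 × 1 + 0
Continued fraction: [2; 1, 4, 2, 4]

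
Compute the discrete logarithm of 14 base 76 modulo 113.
12

Baby-step giant-step with step n = ⌈√113⌉ = 11.
Baby steps 76^j mod 113 (j:value) for j=0..10: 0:1, 1:76, 2:13, 3:84, 4:56, 5:75, 6:50, 7:71, 8:85, 9:19, 10:88.
Giant-step multiplier: 76^(-11) ≡ 76^(112-11) = 76^101 ≡ 70 (mod 113).
Giant steps γ_i = 14·70^i mod 113: γ_0=14, γ_1=76 (in table at j=1).
x = i·n + j = 1·11 + 1 = 12.
Check: 76^12 ≡ 14 (mod 113).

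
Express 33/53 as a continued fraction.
[0; 1, 1, 1, 1, 1, 6]

Euclidean algorithm steps:
33 = 0 × 53 + 33
53 = 1 × 33 + 20
33 = 1 × 20 + 13
20 = 1 × 13 + 7
13 = 1 × 7 + 6
7 = 1 × 6 + 1
6 = 6 × 1 + 0
Continued fraction: [0; 1, 1, 1, 1, 1, 6]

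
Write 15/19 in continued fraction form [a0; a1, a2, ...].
[0; 1, 3, 1, 3]

Euclidean algorithm steps:
15 = 0 × 19 + 15
19 = 1 × 15 + 4
15 = 3 × 4 + 3
4 = 1 × 3 + 1
3 = 3 × 1 + 0
Continued fraction: [0; 1, 3, 1, 3]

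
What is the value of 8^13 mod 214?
74

Repeated squaring. Binary of 13 = 1101.
8^1 ≡ 8 (mod 214); 8^2 ≡ 64 (mod 214); 8^4 ≡ 30 (mod 214); 8^8 ≡ 44 (mod 214)
8^13 = 8^1 × 8^4 × 8^8 ≡ 74 (mod 214)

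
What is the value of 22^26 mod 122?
42

Repeated squaring. Binary of 26 = 11010.
22^1 ≡ 22 (mod 122); 22^2 ≡ 118 (mod 122); 22^4 ≡ 16 (mod 122); 22^8 ≡ 12 (mod 122); 22^16 ≡ 22 (mod 122)
22^26 = 22^2 × 22^8 × 22^16 ≡ 42 (mod 122)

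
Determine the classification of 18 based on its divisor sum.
abundant

Proper divisors of 18: sum = 1 + 2 + 3 + 6 + 9 = 21
Since 21 > 18, 18 is abundant.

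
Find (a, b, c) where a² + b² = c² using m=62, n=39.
(2323, 4836, 5365)

Euclid's formula: a = m² - n², b = 2mn, c = m² + n²
m = 62, n = 39
a = 62² - 39² = 3844 - 1521 = 2323
b = 2 × 62 × 39 = 4836
c = 62² + 39² = 3844 + 1521 = 5365
Verification: 2323² + 4836² = 5396329 + 23386896 = 28783225 = 5365² ✓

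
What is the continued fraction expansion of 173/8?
[21; 1, 1, 1, 2]

Euclidean algorithm steps:
173 = 21 × 8 + 5
8 = 1 × 5 + 3
5 = 1 × 3 + 2
3 = 1 × 2 + 1
2 = 2 × 1 + 0
Continued fraction: [21; 1, 1, 1, 2]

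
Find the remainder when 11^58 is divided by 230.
141

Repeated squaring. Binary of 58 = 111010.
11^1 ≡ 11 (mod 230); 11^2 ≡ 121 (mod 230); 11^4 ≡ 151 (mod 230); 11^8 ≡ 31 (mod 230); 11^16 ≡ 41 (mod 230); 11^32 ≡ 71 (mod 230)
11^58 = 11^2 × 11^8 × 11^16 × 11^32 ≡ 141 (mod 230)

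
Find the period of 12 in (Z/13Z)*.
2

13 is prime, so ord(12) divides φ(13) = 12.
Divisors of 12: 1, 2, 3, 4, 6, 12.
Repeated squaring: 12^1 ≡ 12, 12^2 ≡ 1, 12^4 ≡ 1, 12^8 ≡ 1 (mod 13).
Test 12^d mod 13 for each divisor d in increasing order:
12^1 ≡ 12
12^2 ≡ 1  ← first divisor giving 1
The order is 2.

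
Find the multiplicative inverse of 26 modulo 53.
51

gcd(26, 53) = 1, so the inverse exists.
Extended Euclidean algorithm on (53, 26):
53 = 2 × 26 + 1  ⟹  1 = (1)·53 + (-2)·26
So (-2)·26 ≡ 1 (mod 53), i.e. 26^(-1) ≡ -2 ≡ 51 (mod 53).
Check: 26 × 51 = 1326 ≡ 1 (mod 53)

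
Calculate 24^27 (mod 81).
0

Repeated squaring. Binary of 27 = 11011.
24^1 ≡ 24 (mod 81); 24^2 ≡ 9 (mod 81); 24^4 ≡ 0 (mod 81); 24^8 ≡ 0 (mod 81); 24^16 ≡ 0 (mod 81)
24^27 = 24^1 × 24^2 × 24^8 × 24^16 ≡ 0 (mod 81)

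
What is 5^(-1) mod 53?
32

gcd(5, 53) = 1, so the inverse exists.
Extended Euclidean algorithm on (53, 5):
53 = 10 × 5 + 3  ⟹  3 = (1)·53 + (-10)·5
5 = 1 × 3 + 2  ⟹  2 = (-1)·53 + (11)·5
3 = 1 × 2 + 1  ⟹  1 = (2)·53 + (-21)·5
So (-21)·5 ≡ 1 (mod 53), i.e. 5^(-1) ≡ -21 ≡ 32 (mod 53).
Check: 5 × 32 = 160 ≡ 1 (mod 53)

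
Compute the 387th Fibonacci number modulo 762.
506

Matrix identity: Q^n = [[F_(n+1), F_n], [F_n, F_(n-1)]] with Q = [[1,1],[1,0]].
n = 387 = 110000011₂. Square-and-multiply, entries mod 762:
Q^1 = [[1,1],[1,0]]
Q^3 = (Q^1)²·Q = [[3,2],[2,1]]
Q^6 = (Q^3)² = [[13,8],[8,5]]
Q^12 = (Q^6)² = [[233,144],[144,89]]
Q^24 = (Q^12)² = [[349,648],[648,463]]
Q^48 = (Q^24)² = [[685,396],[396,289]]
Q^96 = (Q^48)² = [[439,132],[132,307]]
Q^193 = (Q^96)²·Q = [[7,595],[595,174]]
Q^387 = (Q^193)²·Q = [[759,506],[506,253]]
F_387 mod 762 = Q^387[0][1] = 506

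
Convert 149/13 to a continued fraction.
[11; 2, 6]

Euclidean algorithm steps:
149 = 11 × 13 + 6
13 = 2 × 6 + 1
6 = 6 × 1 + 0
Continued fraction: [11; 2, 6]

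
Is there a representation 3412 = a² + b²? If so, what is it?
36² + 46² (a=36, b=46)

Factorization: 3412 = 2^2 × 853
By Fermat: n is sum of two squares iff every prime p ≡ 3 (mod 4) appears to even power.
All primes ≡ 3 (mod 4) appear to even power.
Search a = 0, 1, 2, … for 3412 - a² a perfect square: first hit at a = 36: 3412 - 1296 = 2116 = 46².
3412 = 36² + 46² = 1296 + 2116 ✓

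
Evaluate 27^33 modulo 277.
69

Repeated squaring. Binary of 33 = 100001.
27^1 ≡ 27 (mod 277); 27^2 ≡ 175 (mod 277); 27^4 ≡ 155 (mod 277); 27^8 ≡ 203 (mod 277); 27^16 ≡ 213 (mod 277); 27^32 ≡ 218 (mod 277)
27^33 = 27^1 × 27^32 ≡ 69 (mod 277)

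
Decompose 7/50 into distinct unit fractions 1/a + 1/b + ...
1/8 + 1/67 + 1/13400

Greedy algorithm:
7/50: ceiling(50/7) = 8, use 1/8
3/200: ceiling(200/3) = 67, use 1/67
1/13400: ceiling(13400/1) = 13400, use 1/13400
Result: 7/50 = 1/8 + 1/67 + 1/13400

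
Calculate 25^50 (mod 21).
16

Repeated squaring. Binary of 50 = 110010.
25^1 ≡ 4 (mod 21); 25^2 ≡ 16 (mod 21); 25^4 ≡ 4 (mod 21); 25^8 ≡ 16 (mod 21); 25^16 ≡ 4 (mod 21); 25^32 ≡ 16 (mod 21)
25^50 = 25^2 × 25^16 × 25^32 ≡ 16 (mod 21)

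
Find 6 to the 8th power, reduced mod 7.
1

Repeated squaring. Binary of 8 = 1000.
6^1 ≡ 6 (mod 7); 6^2 ≡ 1 (mod 7); 6^4 ≡ 1 (mod 7); 6^8 ≡ 1 (mod 7)
6^8 = 6^8 ≡ 1 (mod 7)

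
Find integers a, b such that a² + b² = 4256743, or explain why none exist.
Not possible

Factorization: 4256743 = 41 × 47^3
By Fermat: n is sum of two squares iff every prime p ≡ 3 (mod 4) appears to even power.
Prime(s) ≡ 3 (mod 4) with odd exponent: [(47, 3)]
Therefore 4256743 cannot be expressed as a² + b².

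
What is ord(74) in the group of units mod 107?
106

107 is prime, so ord(74) divides φ(107) = 106.
Divisors of 106: 1, 2, 53, 106.
Repeated squaring: 74^1 ≡ 74, 74^2 ≡ 19, 74^4 ≡ 40, 74^8 ≡ 102, 74^16 ≡ 25, 74^32 ≡ 90, 74^64 ≡ 75 (mod 107).
Test 74^d mod 107 for each divisor d in increasing order:
74^1 ≡ 74
74^2 ≡ 19
74^53 = 74^32·74^16·74^4·74^1 ≡ 106
74^106 = 74^64·74^32·74^8·74^2 ≡ 1  ← first divisor giving 1
The order is 106.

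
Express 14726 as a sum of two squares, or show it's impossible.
Not possible

Factorization: 14726 = 2 × 37 × 199
By Fermat: n is sum of two squares iff every prime p ≡ 3 (mod 4) appears to even power.
Prime(s) ≡ 3 (mod 4) with odd exponent: [(199, 1)]
Therefore 14726 cannot be expressed as a² + b².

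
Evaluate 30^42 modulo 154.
64

Repeated squaring. Binary of 42 = 101010.
30^1 ≡ 30 (mod 154); 30^2 ≡ 130 (mod 154); 30^4 ≡ 114 (mod 154); 30^8 ≡ 60 (mod 154); 30^16 ≡ 58 (mod 154); 30^32 ≡ 130 (mod 154)
30^42 = 30^2 × 30^8 × 30^32 ≡ 64 (mod 154)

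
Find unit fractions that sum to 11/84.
1/8 + 1/168

Greedy algorithm:
11/84: ceiling(84/11) = 8, use 1/8
1/168: ceiling(168/1) = 168, use 1/168
Result: 11/84 = 1/8 + 1/168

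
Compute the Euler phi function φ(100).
40

100 = 2^2 × 5^2
φ(n) = n × ∏(1 - 1/p) for each prime p dividing n
φ(100) = 100 × (1 - 1/2) × (1 - 1/5) = 40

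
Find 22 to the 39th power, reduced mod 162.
64

Repeated squaring. Binary of 39 = 100111.
22^1 ≡ 22 (mod 162); 22^2 ≡ 160 (mod 162); 22^4 ≡ 4 (mod 162); 22^8 ≡ 16 (mod 162); 22^16 ≡ 94 (mod 162); 22^32 ≡ 88 (mod 162)
22^39 = 22^1 × 22^2 × 22^4 × 22^32 ≡ 64 (mod 162)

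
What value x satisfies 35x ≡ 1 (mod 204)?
35

gcd(35, 204) = 1, so the inverse exists.
Extended Euclidean algorithm on (204, 35):
204 = 5 × 35 + 29  ⟹  29 = (1)·204 + (-5)·35
35 = 1 × 29 + 6  ⟹  6 = (-1)·204 + (6)·35
29 = 4 × 6 + 5  ⟹  5 = (5)·204 + (-29)·35
6 = 1 × 5 + 1  ⟹  1 = (-6)·204 + (35)·35
So (35)·35 ≡ 1 (mod 204), i.e. 35^(-1) ≡ 35 (mod 204).
Check: 35 × 35 = 1225 ≡ 1 (mod 204)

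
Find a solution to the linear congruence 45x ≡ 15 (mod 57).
x ≡ 13 (mod 19)

gcd(45, 57) = 3, which divides 15, so solutions exist.
Divide through by 3: 15x ≡ 5 (mod 19).
Find 15^(-1) mod 19 by the extended Euclidean algorithm:
19 = 1 × 15 + 4  ⟹  4 = (1)·19 + (-1)·15
15 = 3 × 4 + 3  ⟹  3 = (-3)·19 + (4)·15
4 = 1 × 3 + 1  ⟹  1 = (4)·19 + (-5)·15
So (-5)·15 ≡ 1 (mod 19), i.e. 15^(-1) ≡ -5 ≡ 14 (mod 19).
x ≡ 14 × 5 = 70 ≡ 13 (mod 19).
Check: 45 × 13 = 585 ≡ 15 (mod 57).
x ≡ 13 (mod 19), giving 3 solutions mod 57.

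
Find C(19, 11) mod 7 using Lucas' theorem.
3

Using Lucas' theorem:
Write n=19 and k=11 in base 7:
n in base 7: [2, 5]
k in base 7: [1, 4]
C(19,11) mod 7 = ∏ C(n_i, k_i) mod 7
Digit binomials (mod 7): C(2,1) = 2; C(5,4) = 5
Product: 2 × 5 = 10 ≡ 3 (mod 7)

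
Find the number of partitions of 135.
9035836076

p(n) counts ways to write n as a sum of positive integers (order ignored).
Euler's pentagonal recurrence: p(k) = p(k-1) + p(k-2) - p(k-5) - p(k-7) + p(k-12) + p(k-15) - ... (offsets j(3j∓1)/2, signs ++--, p(0)=1, p(<0)=0).
DP table for k = 0..134: p(0)=1, p(1)=1, p(2)=2, p(3)=3, p(4)=5, p(5)=7, p(6)=11, p(7)=15, p(8)=22, p(9)=30, p(10)=42, p(11)=56, p(12)=77, p(13)=101, p(14)=135, p(15)=176, p(16)=231, p(17)=297, p(18)=385, p(19)=490, p(20)=627, p(21)=792, p(22)=1002, p(23)=1255, p(24)=1575, p(25)=1958, p(26)=2436, p(27)=3010, p(28)=3718, p(29)=4565, p(30)=5604, p(31)=6842, p(32)=8349, p(33)=10143, p(34)=12310, p(35)=14883, p(36)=17977, p(37)=21637, p(38)=26015, p(39)=31185, p(40)=37338, p(41)=44583, p(42)=53174, p(43)=63261, p(44)=75175, p(45)=89134, p(46)=105558, p(47)=124754, p(48)=147273, p(49)=173525, p(50)=204226, p(51)=239943, p(52)=281589, p(53)=329931, p(54)=386155, p(55)=451276, p(56)=526823, p(57)=614154, p(58)=715220, p(59)=831820, p(60)=966467, p(61)=1121505, p(62)=1300156, p(63)=1505499, p(64)=1741630, p(65)=2012558, p(66)=2323520, p(67)=2679689, p(68)=3087735, p(69)=3554345, p(70)=4087968, p(71)=4697205, p(72)=5392783, p(73)=6185689, p(74)=7089500, p(75)=8118264, p(76)=9289091, p(77)=10619863, p(78)=12132164, p(79)=13848650, p(80)=15796476, p(81)=18004327, p(82)=20506255, p(83)=23338469, p(84)=26543660, p(85)=30167357, p(86)=34262962, p(87)=38887673, p(88)=44108109, p(89)=49995925, p(90)=56634173, p(91)=64112359, p(92)=72533807, p(93)=82010177, p(94)=92669720, p(95)=104651419, p(96)=118114304, p(97)=133230930, p(98)=150198136, p(99)=169229875, p(100)=190569292, p(101)=214481126, p(102)=241265379, p(103)=271248950, p(104)=304801365, p(105)=342325709, p(106)=384276336, p(107)=431149389, p(108)=483502844, p(109)=541946240, p(110)=607163746, p(111)=679903203, p(112)=761002156, p(113)=851376628, p(114)=952050665, p(115)=1064144451, p(116)=1188908248, p(117)=1327710076, p(118)=1482074143, p(119)=1653668665, p(120)=1844349560, p(121)=2056148051, p(122)=2291320912, p(123)=2552338241, p(124)=2841940500, p(125)=3163127352, p(126)=3519222692, p(127)=3913864295, p(128)=4351078600, p(129)=4835271870, p(130)=5371315400, p(131)=5964539504, p(132)=6620830889, p(133)=7346629512, p(134)=8149040695.
Final step: p(135) = p(134) + p(133) - p(130) - p(128) + p(123) + p(120) - p(113) - p(109) + p(100) + p(95) - p(84) - p(78) + p(65) + p(58) - p(43) - p(35) + p(18) + p(9)
= 8149040695 + 7346629512 - 5371315400 - 4351078600 + 2552338241 + 1844349560 - 851376628 - 541946240 + 190569292 + 104651419 - 26543660 - 12132164 + 2012558 + 715220 - 63261 - 14883 + 385 + 30
= 9035836076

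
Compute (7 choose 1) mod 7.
0

Using Lucas' theorem:
Write n=7 and k=1 in base 7:
n in base 7: [1, 0]
k in base 7: [0, 1]
C(7,1) mod 7 = ∏ C(n_i, k_i) mod 7
Digit binomials (mod 7): C(1,0) = 1; C(0,1) = 0 (k_i > n_i)
Product: 1 × 0 = 0 ≡ 0 (mod 7)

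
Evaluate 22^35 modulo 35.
8

Repeated squaring. Binary of 35 = 100011.
22^1 ≡ 22 (mod 35); 22^2 ≡ 29 (mod 35); 22^4 ≡ 1 (mod 35); 22^8 ≡ 1 (mod 35); 22^16 ≡ 1 (mod 35); 22^32 ≡ 1 (mod 35)
22^35 = 22^1 × 22^2 × 22^32 ≡ 8 (mod 35)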